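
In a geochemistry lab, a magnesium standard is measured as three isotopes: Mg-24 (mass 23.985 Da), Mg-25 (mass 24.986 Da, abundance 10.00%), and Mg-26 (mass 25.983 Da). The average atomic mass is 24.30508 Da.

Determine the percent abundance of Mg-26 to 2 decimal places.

11.01%

The remaining 90.00% is split between Mg-24 (fraction x) and Mg-26 (fraction 0.9000 − x).
Substituting: 23.985x + 25.983(0.9000 − x) = 21.80648
(23.985 − 25.983)x = -1.57822  ⇒  x = 0.78990, y = 0.11010
Mg-24: 78.99%, Mg-26: 11.01%.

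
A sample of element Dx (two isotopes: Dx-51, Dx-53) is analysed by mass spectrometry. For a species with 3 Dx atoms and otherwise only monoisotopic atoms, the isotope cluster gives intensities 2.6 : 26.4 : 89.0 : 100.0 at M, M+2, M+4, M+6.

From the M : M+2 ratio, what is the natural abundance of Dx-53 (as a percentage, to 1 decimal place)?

Write p for the Dx-51 fraction. I(M+2)/I(M) = [C(3,1)·p^2·(1−p)] / p^3 = 3·(1−p)/p = 26.4/2.6 = 10.1538
(1−p)/p = 10.1538/3 = 3.3846  ⇒  p = 1/(1 + 3.3846) = 0.2281
Dx-51: 22.8%, Dx-53: 77.2%.

77.2%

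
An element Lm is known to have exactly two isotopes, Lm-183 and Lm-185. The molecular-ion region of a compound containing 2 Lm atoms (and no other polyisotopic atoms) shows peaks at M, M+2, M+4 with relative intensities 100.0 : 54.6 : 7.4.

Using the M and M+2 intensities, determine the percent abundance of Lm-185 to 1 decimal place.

21.4%

Let p = fractional abundance of Lm-183. I(M+2)/I(M) = [C(2,1)·p^1·(1−p)] / p^2 = 2·(1−p)/p = 54.6/100.0 = 0.5460
(1−p)/p = 0.5460/2 = 0.2730  ⇒  p = 1/(1 + 0.2730) = 0.7855
Lm-183: 78.6%, Lm-185: 21.4%.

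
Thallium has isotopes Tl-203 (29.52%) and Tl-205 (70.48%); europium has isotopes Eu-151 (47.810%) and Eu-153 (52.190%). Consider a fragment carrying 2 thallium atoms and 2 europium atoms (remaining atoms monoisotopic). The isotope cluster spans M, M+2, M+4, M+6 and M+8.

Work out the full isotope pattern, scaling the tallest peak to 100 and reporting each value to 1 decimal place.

Thallium pattern (n=2): 0.08714304 : 0.41611392 : 0.49674304
Europium pattern (n=2): 0.22857961 : 0.49904078 : 0.27237961
Convolve the two distributions (both contribute in 2-u steps):
  M: 0.08714304×0.22857961 = 0.019919
  M+2: 0.08714304×0.49904078 + 0.41611392×0.22857961 = 0.138603
  M+4: 0.08714304×0.27237961 + 0.41611392×0.49904078 + 0.49674304×0.22857961 = 0.344939
  M+6: 0.41611392×0.27237961 + 0.49674304×0.49904078 = 0.361236
  M+8: 0.49674304×0.27237961 = 0.135303
Scale to base peak (0.361236) = 100: 5.5 : 38.4 : 95.5 : 100.0 : 37.5

5.5 : 38.4 : 95.5 : 100.0 : 37.5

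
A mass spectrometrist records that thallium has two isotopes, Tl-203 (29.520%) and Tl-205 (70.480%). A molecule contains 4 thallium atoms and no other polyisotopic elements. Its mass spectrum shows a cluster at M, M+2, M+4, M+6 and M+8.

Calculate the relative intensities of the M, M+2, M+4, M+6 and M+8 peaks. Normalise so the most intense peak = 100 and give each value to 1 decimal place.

The 4 Tl atoms are independent, so intensities follow the terms of (0.29520 + 0.70480)^4.
P(M) = 0.29520^4 = 0.007594
P(M+2) = 4 × 0.29520^3 × 0.70480^1 = 0.072523
P(M+4) = 6 × 0.29520^2 × 0.70480^2 = 0.259726
P(M+6) = 4 × 0.29520^1 × 0.70480^3 = 0.413403
P(M+8) = 0.70480^4 = 0.246754
The M+6 peak is largest (0.413403); scaling to 100 gives 1.8 : 17.5 : 62.8 : 100.0 : 59.7.

1.8 : 17.5 : 62.8 : 100.0 : 59.7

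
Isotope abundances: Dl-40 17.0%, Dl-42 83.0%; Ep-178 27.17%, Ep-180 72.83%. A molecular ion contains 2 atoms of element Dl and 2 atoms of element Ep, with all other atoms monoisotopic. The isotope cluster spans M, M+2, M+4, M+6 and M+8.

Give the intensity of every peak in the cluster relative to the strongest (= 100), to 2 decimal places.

0.51 : 7.64 : 42.12 : 100.00 : 86.52

Element Dl pattern (n=2): 0.0289 : 0.2822 : 0.6889
Element Ep pattern (n=2): 0.07382089 : 0.39575822 : 0.53042089
Convolve the two distributions (both contribute in 2-u steps):
  M: 0.0289×0.07382089 = 0.002133
  M+2: 0.0289×0.39575822 + 0.2822×0.07382089 = 0.032270
  M+4: 0.0289×0.53042089 + 0.2822×0.39575822 + 0.6889×0.07382089 = 0.177867
  M+6: 0.2822×0.53042089 + 0.6889×0.39575822 = 0.422323
  M+8: 0.6889×0.53042089 = 0.365407
Scale to base peak (0.422323) = 100: 0.51 : 7.64 : 42.12 : 100.00 : 86.52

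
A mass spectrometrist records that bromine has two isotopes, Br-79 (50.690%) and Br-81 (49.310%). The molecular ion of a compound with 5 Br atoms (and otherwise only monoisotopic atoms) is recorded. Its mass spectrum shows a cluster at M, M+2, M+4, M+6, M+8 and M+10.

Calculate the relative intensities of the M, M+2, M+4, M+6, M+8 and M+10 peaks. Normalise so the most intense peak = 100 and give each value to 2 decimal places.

Expanding (0.50690 + 0.49310)^5:
P(M) = 0.50690^5 = 0.033467
P(M+2) = 5 × 0.50690^4 × 0.49310^1 = 0.162777
P(M+4) = 10 × 0.50690^3 × 0.49310^2 = 0.316692
P(M+6) = 10 × 0.50690^2 × 0.49310^3 = 0.308070
P(M+8) = 5 × 0.50690^1 × 0.49310^4 = 0.149842
P(M+10) = 0.49310^5 = 0.029152
The M+4 peak is largest (0.316692); scaling to 100 gives 10.57 : 51.40 : 100.00 : 97.28 : 47.31 : 9.21.

10.57 : 51.40 : 100.00 : 97.28 : 47.31 : 9.21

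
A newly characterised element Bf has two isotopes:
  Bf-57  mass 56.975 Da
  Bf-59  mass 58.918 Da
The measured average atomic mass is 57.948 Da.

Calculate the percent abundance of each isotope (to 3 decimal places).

Bf-57: 49.923%, Bf-59: 50.077%

Writing the weighted mean with unknown fraction x of Bf-57:
56.975·x + 58.918·(1 − x) = 57.948
(56.975 − 58.918)·x = 57.948 − 58.918
x = -0.970 / -1.943 = 0.49923 → 49.923% Bf-57, 50.077% Bf-59.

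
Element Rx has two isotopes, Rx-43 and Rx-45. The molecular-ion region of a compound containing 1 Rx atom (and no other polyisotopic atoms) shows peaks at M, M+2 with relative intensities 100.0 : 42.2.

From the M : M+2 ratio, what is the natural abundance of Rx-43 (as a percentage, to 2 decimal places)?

Let p = fractional abundance of Rx-43. I(M+2)/I(M) = [C(1,1)·p^0·(1−p)] / p^1 = 1·(1−p)/p = 42.2/100.0 = 0.4220
(1−p)/p = 0.4220/1 = 0.4220  ⇒  p = 1/(1 + 0.4220) = 0.7032
Rx-43: 70.32%, Rx-45: 29.68%.

70.32%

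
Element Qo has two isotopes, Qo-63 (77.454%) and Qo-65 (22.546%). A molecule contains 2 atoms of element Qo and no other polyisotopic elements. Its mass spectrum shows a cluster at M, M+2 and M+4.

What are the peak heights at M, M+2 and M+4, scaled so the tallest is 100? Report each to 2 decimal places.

The 2 Qo atoms are independent, so intensities follow the terms of (0.77454 + 0.22546)^2.
P(M) = 0.77454^2 = 0.599912
P(M+2) = 2 × 0.77454^1 × 0.22546^1 = 0.349256
P(M+4) = 0.22546^2 = 0.050832
The M peak is largest (0.599912); scaling to 100 gives 100.00 : 58.22 : 8.47.

100.00 : 58.22 : 8.47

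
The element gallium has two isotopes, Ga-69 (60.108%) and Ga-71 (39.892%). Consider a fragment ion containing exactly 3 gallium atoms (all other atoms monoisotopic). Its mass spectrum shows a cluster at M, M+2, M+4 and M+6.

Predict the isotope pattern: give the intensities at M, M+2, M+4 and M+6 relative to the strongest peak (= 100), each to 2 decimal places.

50.23 : 100.00 : 66.37 : 14.68

The 3 Ga atoms are independent, so intensities follow the terms of (0.60108 + 0.39892)^3.
P(M) = 0.60108^3 = 0.217169
P(M+2) = 3 × 0.60108^2 × 0.39892^1 = 0.432386
P(M+4) = 3 × 0.60108^1 × 0.39892^2 = 0.286963
P(M+6) = 0.39892^3 = 0.063483
The M+2 peak is largest (0.432386); scaling to 100 gives 50.23 : 100.00 : 66.37 : 14.68.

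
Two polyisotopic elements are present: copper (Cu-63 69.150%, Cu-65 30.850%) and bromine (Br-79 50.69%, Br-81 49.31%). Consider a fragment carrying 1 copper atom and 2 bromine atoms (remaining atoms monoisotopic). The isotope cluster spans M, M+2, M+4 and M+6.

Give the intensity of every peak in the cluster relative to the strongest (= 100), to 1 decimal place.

Copper pattern (n=1): 0.6915 : 0.3085
Bromine pattern (n=2): 0.25694761 : 0.49990478 : 0.24314761
Convolve the two distributions (both contribute in 2-u steps):
  M: 0.6915×0.25694761 = 0.177679
  M+2: 0.6915×0.49990478 + 0.3085×0.25694761 = 0.424952
  M+4: 0.6915×0.24314761 + 0.3085×0.49990478 = 0.322357
  M+6: 0.3085×0.24314761 = 0.075011
Scale to base peak (0.424952) = 100: 41.8 : 100.0 : 75.9 : 17.7

41.8 : 100.0 : 75.9 : 17.7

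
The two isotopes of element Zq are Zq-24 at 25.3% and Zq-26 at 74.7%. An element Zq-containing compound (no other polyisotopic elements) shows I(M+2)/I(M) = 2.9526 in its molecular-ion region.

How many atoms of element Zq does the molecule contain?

For n independent Zq atoms, I(M+2)/I(M) = n · (abundance Zq-26) / (abundance Zq-24) = n · 0.747/0.253.
n = 2.9526 × 0.253/0.747 = 1.00 ≈ 1

1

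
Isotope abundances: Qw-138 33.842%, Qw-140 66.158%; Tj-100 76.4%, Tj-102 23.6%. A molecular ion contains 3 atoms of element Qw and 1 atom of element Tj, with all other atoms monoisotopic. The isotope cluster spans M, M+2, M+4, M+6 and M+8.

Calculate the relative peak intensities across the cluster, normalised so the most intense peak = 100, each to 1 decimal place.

7.5 : 46.5 : 100.0 : 82.9 : 17.4

Element Qw pattern (n=3): 0.0387586 : 0.22730849 : 0.44436722 : 0.28956569
Element Tj pattern (n=1): 0.7640 : 0.2360
Convolve the two distributions (both contribute in 2-u steps):
  M: 0.0387586×0.7640 = 0.029612
  M+2: 0.0387586×0.2360 + 0.22730849×0.7640 = 0.182811
  M+4: 0.22730849×0.2360 + 0.44436722×0.7640 = 0.393141
  M+6: 0.44436722×0.2360 + 0.28956569×0.7640 = 0.326099
  M+8: 0.28956569×0.2360 = 0.068338
Scale to base peak (0.393141) = 100: 7.5 : 46.5 : 100.0 : 82.9 : 17.4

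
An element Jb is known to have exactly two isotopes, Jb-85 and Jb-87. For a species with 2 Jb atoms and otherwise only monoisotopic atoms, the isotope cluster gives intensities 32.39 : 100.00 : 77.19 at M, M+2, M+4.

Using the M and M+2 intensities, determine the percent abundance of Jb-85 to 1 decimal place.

Write p for the Jb-85 fraction. I(M+2)/I(M) = [C(2,1)·p^1·(1−p)] / p^2 = 2·(1−p)/p = 100.00/32.39 = 3.0874
(1−p)/p = 3.0874/2 = 1.5437  ⇒  p = 1/(1 + 1.5437) = 0.3931
Jb-85: 39.3%, Jb-87: 60.7%.

39.3%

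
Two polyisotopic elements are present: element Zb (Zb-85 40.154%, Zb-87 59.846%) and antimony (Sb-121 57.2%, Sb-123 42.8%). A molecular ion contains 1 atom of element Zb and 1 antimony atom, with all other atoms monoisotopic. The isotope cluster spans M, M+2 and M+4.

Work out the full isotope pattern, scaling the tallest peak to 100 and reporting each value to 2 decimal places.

Element Zb pattern (n=1): 0.40154 : 0.59846
Antimony pattern (n=1): 0.5720 : 0.4280
Convolve the two distributions (both contribute in 2-u steps):
  M: 0.40154×0.5720 = 0.229681
  M+2: 0.40154×0.4280 + 0.59846×0.5720 = 0.514178
  M+4: 0.59846×0.4280 = 0.256141
Scale to base peak (0.514178) = 100: 44.67 : 100.00 : 49.82

44.67 : 100.00 : 49.82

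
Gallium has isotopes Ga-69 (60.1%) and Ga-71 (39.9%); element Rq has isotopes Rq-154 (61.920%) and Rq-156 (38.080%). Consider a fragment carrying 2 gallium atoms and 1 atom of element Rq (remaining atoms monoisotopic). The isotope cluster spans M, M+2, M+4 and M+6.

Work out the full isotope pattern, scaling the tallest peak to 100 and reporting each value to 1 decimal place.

51.5 : 100.0 : 64.7 : 14.0

Gallium pattern (n=2): 0.361201 : 0.479598 : 0.159201
Element Rq pattern (n=1): 0.6192 : 0.3808
Convolve the two distributions (both contribute in 2-u steps):
  M: 0.361201×0.6192 = 0.223656
  M+2: 0.361201×0.3808 + 0.479598×0.6192 = 0.434512
  M+4: 0.479598×0.3808 + 0.159201×0.6192 = 0.281208
  M+6: 0.159201×0.3808 = 0.060624
Scale to base peak (0.434512) = 100: 51.5 : 100.0 : 64.7 : 14.0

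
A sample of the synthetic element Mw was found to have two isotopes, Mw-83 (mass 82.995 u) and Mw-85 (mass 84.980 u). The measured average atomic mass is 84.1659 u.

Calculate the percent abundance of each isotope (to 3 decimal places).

Mw-83: 41.013%, Mw-85: 58.987%

Let x be the fractional abundance of Mw-83; then Mw-85 has abundance 1 − x.
82.995·x + 84.980·(1 − x) = 84.1659
(82.995 − 84.980)·x = 84.1659 − 84.980
x = -0.8141 / -1.985 = 0.41013 → 41.013% Mw-83, 58.987% Mw-85.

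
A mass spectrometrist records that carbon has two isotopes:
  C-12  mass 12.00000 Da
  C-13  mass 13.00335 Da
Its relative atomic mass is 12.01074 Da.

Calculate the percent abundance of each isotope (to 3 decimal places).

Writing the weighted mean with unknown fraction x of C-12:
12.00000·x + 13.00335·(1 − x) = 12.01074
(12.00000 − 13.00335)·x = 12.01074 − 13.00335
x = -0.99261 / -1.00335 = 0.98930 → 98.930% C-12, 1.070% C-13.

C-12: 98.930%, C-13: 1.070%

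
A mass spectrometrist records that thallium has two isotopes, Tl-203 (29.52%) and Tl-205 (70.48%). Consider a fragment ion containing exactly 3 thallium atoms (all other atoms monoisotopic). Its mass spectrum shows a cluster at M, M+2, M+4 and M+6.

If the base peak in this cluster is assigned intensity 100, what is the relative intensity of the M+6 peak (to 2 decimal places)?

79.58

Term probabilities: M 0.0257, M+2 0.1843, M+4 0.4399, M+6 0.3501. Base peak = M+4.
P(M+4) = C(3,2) × 0.2952^1 × 0.7048^2 = 3 × 0.2952 × 0.49674304 = 0.439916 (base)
P(M+6) = C(3,3) × 0.2952^0 × 0.7048^3 = 1 × 1.0000 × 0.35010449 = 0.350104
Relative intensity = 0.350104 / 0.439916 × 100 = 79.58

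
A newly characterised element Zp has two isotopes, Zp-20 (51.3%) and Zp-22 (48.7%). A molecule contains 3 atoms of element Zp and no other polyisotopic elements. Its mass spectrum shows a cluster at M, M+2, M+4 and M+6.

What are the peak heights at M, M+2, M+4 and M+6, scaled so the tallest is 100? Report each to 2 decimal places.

35.11 : 100.00 : 94.93 : 30.04

The 3 Zp atoms are independent, so intensities follow the terms of (0.513 + 0.487)^3.
P(M) = 0.513^3 = 0.135006
P(M+2) = 3 × 0.513^2 × 0.487^1 = 0.384490
P(M+4) = 3 × 0.513^1 × 0.487^2 = 0.365003
P(M+6) = 0.487^3 = 0.115501
The M+2 peak is largest (0.384490); scaling to 100 gives 35.11 : 100.00 : 94.93 : 30.04.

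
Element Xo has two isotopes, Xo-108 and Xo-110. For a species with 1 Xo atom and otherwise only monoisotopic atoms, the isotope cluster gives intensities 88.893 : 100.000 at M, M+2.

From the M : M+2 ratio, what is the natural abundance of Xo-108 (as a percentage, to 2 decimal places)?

If p is the fraction of Xo that is Xo-108, then I(M+2)/I(M) = [C(1,1)·p^0·(1−p)] / p^1 = 1·(1−p)/p = 100.000/88.893 = 1.1249
(1−p)/p = 1.1249/1 = 1.1249  ⇒  p = 1/(1 + 1.1249) = 0.4706
Xo-108: 47.06%, Xo-110: 52.94%.

47.06%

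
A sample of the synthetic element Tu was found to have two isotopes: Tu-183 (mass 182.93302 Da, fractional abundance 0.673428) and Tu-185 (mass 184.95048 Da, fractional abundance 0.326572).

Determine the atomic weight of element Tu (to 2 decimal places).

183.59 Da

Average mass = Σ (abundance × isotope mass) = 0.673428 × 182.93302 + 0.326572 × 184.95048
= 123.192218 + 60.399648 = 183.591866 Da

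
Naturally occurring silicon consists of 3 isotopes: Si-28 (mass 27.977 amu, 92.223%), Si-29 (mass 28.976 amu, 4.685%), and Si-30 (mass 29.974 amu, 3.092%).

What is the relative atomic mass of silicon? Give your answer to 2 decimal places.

Weight each isotope mass by its fractional abundance: 0.92223 × 27.977 + 0.04685 × 28.976 + 0.03092 × 29.974
= 25.8012 + 1.3575 + 0.9268 = 28.0855 amu

28.09 amu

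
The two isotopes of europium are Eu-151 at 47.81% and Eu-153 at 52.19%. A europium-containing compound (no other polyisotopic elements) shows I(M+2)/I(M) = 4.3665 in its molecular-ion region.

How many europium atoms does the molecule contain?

4

With n Eu atoms, P(M+2)/P(M) = C(n,1)·p^(n−1)q / p^n = n·q/p = n · 0.5219/0.4781.
n = 4.3665 × 0.4781/0.5219 = 4.00 ≈ 4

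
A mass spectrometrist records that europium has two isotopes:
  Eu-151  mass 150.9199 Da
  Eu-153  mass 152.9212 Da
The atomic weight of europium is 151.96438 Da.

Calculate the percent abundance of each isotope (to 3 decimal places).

Writing the weighted mean with unknown fraction x of Eu-151:
150.9199·x + 152.9212·(1 − x) = 151.96438
(150.9199 − 152.9212)·x = 151.96438 − 152.9212
x = -0.95682 / -2.0013 = 0.47810 → 47.810% Eu-151, 52.190% Eu-153.

Eu-151: 47.810%, Eu-153: 52.190%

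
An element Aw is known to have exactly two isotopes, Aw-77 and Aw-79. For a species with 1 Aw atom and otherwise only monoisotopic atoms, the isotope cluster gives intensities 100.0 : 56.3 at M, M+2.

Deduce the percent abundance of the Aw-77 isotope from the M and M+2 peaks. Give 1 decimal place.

Let p = fractional abundance of Aw-77. I(M+2)/I(M) = [C(1,1)·p^0·(1−p)] / p^1 = 1·(1−p)/p = 56.3/100.0 = 0.5630
(1−p)/p = 0.5630/1 = 0.5630  ⇒  p = 1/(1 + 0.5630) = 0.6398
Aw-77: 64.0%, Aw-79: 36.0%.

64.0%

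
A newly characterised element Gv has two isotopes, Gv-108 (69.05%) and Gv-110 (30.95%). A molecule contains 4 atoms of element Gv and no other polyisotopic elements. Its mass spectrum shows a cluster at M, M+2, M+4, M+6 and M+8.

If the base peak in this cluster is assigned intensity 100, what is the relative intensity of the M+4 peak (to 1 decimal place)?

Term probabilities: M 0.2273, M+2 0.4076, M+4 0.2740, M+6 0.0819, M+8 0.0092. Base peak = M+2.
P(M+2) = C(4,1) × 0.6905^3 × 0.3095^1 = 4 × 0.32922367 × 0.3095 = 0.407579 (base)
P(M+4) = C(4,2) × 0.6905^2 × 0.3095^2 = 6 × 0.47679025 × 0.09579025 = 0.274031
Relative intensity = 0.274031 / 0.407579 × 100 = 67.2

67.2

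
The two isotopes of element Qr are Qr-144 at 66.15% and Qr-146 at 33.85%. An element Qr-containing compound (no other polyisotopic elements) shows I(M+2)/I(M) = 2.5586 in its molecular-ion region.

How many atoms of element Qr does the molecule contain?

With n Qr atoms, P(M+2)/P(M) = C(n,1)·p^(n−1)q / p^n = n·q/p = n · 0.3385/0.6615.
n = 2.5586 × 0.6615/0.3385 = 5.00 ≈ 5

5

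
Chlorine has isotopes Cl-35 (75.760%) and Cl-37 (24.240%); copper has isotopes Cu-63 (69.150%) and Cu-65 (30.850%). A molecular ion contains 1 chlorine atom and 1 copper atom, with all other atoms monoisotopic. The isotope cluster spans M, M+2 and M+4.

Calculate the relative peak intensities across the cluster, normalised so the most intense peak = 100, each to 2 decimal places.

Chlorine pattern (n=1): 0.7576 : 0.2424
Copper pattern (n=1): 0.6915 : 0.3085
Convolve the two distributions (both contribute in 2-u steps):
  M: 0.7576×0.6915 = 0.523880
  M+2: 0.7576×0.3085 + 0.2424×0.6915 = 0.401339
  M+4: 0.2424×0.3085 = 0.074780
Scale to base peak (0.523880) = 100: 100.00 : 76.61 : 14.27

100.00 : 76.61 : 14.27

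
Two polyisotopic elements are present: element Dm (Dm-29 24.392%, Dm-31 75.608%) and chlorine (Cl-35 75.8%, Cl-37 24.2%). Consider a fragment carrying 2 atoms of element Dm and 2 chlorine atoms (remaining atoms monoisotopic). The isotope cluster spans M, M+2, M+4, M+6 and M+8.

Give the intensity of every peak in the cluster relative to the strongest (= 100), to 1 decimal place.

Element Dm pattern (n=2): 0.05949697 : 0.36884607 : 0.57165697
Chlorine pattern (n=2): 0.574564 : 0.366872 : 0.058564
Convolve the two distributions (both contribute in 2-u steps):
  M: 0.05949697×0.574564 = 0.034185
  M+2: 0.05949697×0.366872 + 0.36884607×0.574564 = 0.233753
  M+4: 0.05949697×0.058564 + 0.36884607×0.366872 + 0.57165697×0.574564 = 0.467257
  M+6: 0.36884607×0.058564 + 0.57165697×0.366872 = 0.231326
  M+8: 0.57165697×0.058564 = 0.033479
Scale to base peak (0.467257) = 100: 7.3 : 50.0 : 100.0 : 49.5 : 7.2

7.3 : 50.0 : 100.0 : 49.5 : 7.2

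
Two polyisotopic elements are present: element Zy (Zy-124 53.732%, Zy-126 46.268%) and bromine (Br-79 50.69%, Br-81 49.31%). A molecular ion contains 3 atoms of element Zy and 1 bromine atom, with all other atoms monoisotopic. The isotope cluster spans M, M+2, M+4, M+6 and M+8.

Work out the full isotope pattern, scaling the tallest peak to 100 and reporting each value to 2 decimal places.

Element Zy pattern (n=3): 0.15513115 : 0.40074489 : 0.34507676 : 0.09904719
Bromine pattern (n=1): 0.5069 : 0.4931
Convolve the two distributions (both contribute in 2-u steps):
  M: 0.15513115×0.5069 = 0.078636
  M+2: 0.15513115×0.4931 + 0.40074489×0.5069 = 0.279633
  M+4: 0.40074489×0.4931 + 0.34507676×0.5069 = 0.372527
  M+6: 0.34507676×0.4931 + 0.09904719×0.5069 = 0.220364
  M+8: 0.09904719×0.4931 = 0.048840
Scale to base peak (0.372527) = 100: 21.11 : 75.06 : 100.00 : 59.15 : 13.11

21.11 : 75.06 : 100.00 : 59.15 : 13.11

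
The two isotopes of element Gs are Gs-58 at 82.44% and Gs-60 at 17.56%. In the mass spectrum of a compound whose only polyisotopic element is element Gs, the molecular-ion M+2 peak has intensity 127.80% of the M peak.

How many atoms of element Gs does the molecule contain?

For n independent Gs atoms, I(M+2)/I(M) = n · (abundance Gs-60) / (abundance Gs-58) = n · 0.1756/0.8244.
n = 1.2780 × 0.8244/0.1756 = 6.00 ≈ 6

6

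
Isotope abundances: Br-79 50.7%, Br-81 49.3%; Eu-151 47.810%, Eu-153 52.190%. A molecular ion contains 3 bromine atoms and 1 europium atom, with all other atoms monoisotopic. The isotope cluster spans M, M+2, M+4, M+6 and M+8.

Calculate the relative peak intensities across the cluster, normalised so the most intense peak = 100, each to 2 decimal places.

16.61 : 66.58 : 100.00 : 66.70 : 16.67

Bromine pattern (n=3): 0.13032384 : 0.38017547 : 0.36967753 : 0.11982316
Europium pattern (n=1): 0.4781 : 0.5219
Convolve the two distributions (both contribute in 2-u steps):
  M: 0.13032384×0.4781 = 0.062308
  M+2: 0.13032384×0.5219 + 0.38017547×0.4781 = 0.249778
  M+4: 0.38017547×0.5219 + 0.36967753×0.4781 = 0.375156
  M+6: 0.36967753×0.5219 + 0.11982316×0.4781 = 0.250222
  M+8: 0.11982316×0.5219 = 0.062536
Scale to base peak (0.375156) = 100: 16.61 : 66.58 : 100.00 : 66.70 : 16.67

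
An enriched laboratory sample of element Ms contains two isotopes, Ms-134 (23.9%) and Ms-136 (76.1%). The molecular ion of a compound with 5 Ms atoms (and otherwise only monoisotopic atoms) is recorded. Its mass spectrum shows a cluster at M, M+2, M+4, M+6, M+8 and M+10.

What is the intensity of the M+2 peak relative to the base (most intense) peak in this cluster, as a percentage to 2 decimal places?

(0.239 + 0.761)^5 gives M 0.0008, M+2 0.0124, M+4 0.0791, M+6 0.2517, M+8 0.4008, M+10 0.2552; the largest is M+8.
P(M+8) = C(5,4) × 0.239^1 × 0.761^4 = 5 × 0.2390 × 0.33538113 = 0.400780 (base)
P(M+2) = C(5,1) × 0.239^4 × 0.761^1 = 5 × 0.00326281 × 0.7610 = 0.012415
Relative intensity = 0.012415 / 0.400780 × 100 = 3.10

3.10%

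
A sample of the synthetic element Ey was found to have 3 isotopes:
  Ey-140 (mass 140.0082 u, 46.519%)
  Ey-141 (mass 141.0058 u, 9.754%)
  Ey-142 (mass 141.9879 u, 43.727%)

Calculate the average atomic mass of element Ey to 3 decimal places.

140.971 u

Average mass = Σ (abundance × isotope mass) = 0.46519 × 140.0082 + 0.09754 × 141.0058 + 0.43727 × 141.9879
= 65.13041 + 13.75371 + 62.08705 = 140.97117 u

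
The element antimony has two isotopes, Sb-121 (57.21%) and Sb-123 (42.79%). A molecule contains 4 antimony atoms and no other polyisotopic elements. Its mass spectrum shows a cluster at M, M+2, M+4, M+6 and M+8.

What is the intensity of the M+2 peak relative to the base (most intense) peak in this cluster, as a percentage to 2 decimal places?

89.13%

(0.5721 + 0.4279)^4 gives M 0.1071, M+2 0.3205, M+4 0.3596, M+6 0.1793, M+8 0.0335; the largest is M+4.
P(M+4) = C(4,2) × 0.5721^2 × 0.4279^2 = 6 × 0.32729841 × 0.18309841 = 0.359567 (base)
P(M+2) = C(4,1) × 0.5721^3 × 0.4279^1 = 4 × 0.18724742 × 0.4279 = 0.320493
Relative intensity = 0.320493 / 0.359567 × 100 = 89.13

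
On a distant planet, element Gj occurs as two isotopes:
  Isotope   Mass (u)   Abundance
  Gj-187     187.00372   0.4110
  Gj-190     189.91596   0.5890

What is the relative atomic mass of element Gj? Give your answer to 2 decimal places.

Weight each isotope mass by its fractional abundance: 0.4110 × 187.00372 + 0.5890 × 189.91596
= 76.858529 + 111.860500 = 188.719029 u

188.72 u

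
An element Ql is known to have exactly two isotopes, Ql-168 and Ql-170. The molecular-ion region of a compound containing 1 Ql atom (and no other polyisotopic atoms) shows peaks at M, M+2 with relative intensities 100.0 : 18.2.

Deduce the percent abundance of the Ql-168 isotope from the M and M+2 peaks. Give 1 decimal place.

Let p = fractional abundance of Ql-168. I(M+2)/I(M) = [C(1,1)·p^0·(1−p)] / p^1 = 1·(1−p)/p = 18.2/100.0 = 0.1820
(1−p)/p = 0.1820/1 = 0.1820  ⇒  p = 1/(1 + 0.1820) = 0.8460
Ql-168: 84.6%, Ql-170: 15.4%.

84.6%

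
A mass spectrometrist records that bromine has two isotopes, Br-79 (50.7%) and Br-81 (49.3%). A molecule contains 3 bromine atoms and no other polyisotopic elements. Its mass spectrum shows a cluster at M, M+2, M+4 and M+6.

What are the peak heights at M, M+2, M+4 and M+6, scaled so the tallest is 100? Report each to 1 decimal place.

The 3 Br atoms are independent, so intensities follow the terms of (0.507 + 0.493)^3.
P(M) = 0.507^3 = 0.130324
P(M+2) = 3 × 0.507^2 × 0.493^1 = 0.380175
P(M+4) = 3 × 0.507^1 × 0.493^2 = 0.369678
P(M+6) = 0.493^3 = 0.119823
The M+2 peak is largest (0.380175); scaling to 100 gives 34.3 : 100.0 : 97.2 : 31.5.

34.3 : 100.0 : 97.2 : 31.5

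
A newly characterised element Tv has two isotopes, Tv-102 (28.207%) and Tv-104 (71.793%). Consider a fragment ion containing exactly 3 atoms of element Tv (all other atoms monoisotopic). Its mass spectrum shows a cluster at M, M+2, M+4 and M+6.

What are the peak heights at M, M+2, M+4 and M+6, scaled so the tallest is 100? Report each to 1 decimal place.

Expanding (0.28207 + 0.71793)^3:
P(M) = 0.28207^3 = 0.022442
P(M+2) = 3 × 0.28207^2 × 0.71793^1 = 0.171363
P(M+4) = 3 × 0.28207^1 × 0.71793^2 = 0.436157
P(M+6) = 0.71793^3 = 0.370038
The M+4 peak is largest (0.436157); scaling to 100 gives 5.1 : 39.3 : 100.0 : 84.8.

5.1 : 39.3 : 100.0 : 84.8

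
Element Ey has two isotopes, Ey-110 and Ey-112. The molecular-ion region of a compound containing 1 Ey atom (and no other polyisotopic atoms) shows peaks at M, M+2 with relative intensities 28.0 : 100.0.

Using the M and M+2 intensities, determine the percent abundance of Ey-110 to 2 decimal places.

21.88%

If p is the fraction of Ey that is Ey-110, then I(M+2)/I(M) = [C(1,1)·p^0·(1−p)] / p^1 = 1·(1−p)/p = 100.0/28.0 = 3.5714
(1−p)/p = 3.5714/1 = 3.5714  ⇒  p = 1/(1 + 3.5714) = 0.2188
Ey-110: 21.88%, Ey-112: 78.12%.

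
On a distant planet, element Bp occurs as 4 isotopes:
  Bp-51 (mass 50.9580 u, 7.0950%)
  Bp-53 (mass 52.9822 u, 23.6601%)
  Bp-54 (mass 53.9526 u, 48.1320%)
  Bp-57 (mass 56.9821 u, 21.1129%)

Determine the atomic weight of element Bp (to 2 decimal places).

54.15 u

Weight each isotope mass by its fractional abundance: 0.070950 × 50.9580 + 0.236601 × 52.9822 + 0.481320 × 53.9526 + 0.211129 × 56.9821
= 3.61547 + 12.53564 + 25.96847 + 12.03057 = 54.15015 u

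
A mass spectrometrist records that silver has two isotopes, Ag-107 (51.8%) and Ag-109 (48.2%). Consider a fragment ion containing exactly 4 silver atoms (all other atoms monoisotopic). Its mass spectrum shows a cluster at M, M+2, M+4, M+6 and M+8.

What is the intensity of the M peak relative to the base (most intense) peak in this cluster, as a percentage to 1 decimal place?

Binomial terms of (0.518 + 0.482)^4: M 0.0720, M+2 0.2680, M+4 0.3740, M+6 0.2320, M+8 0.0540 → M+4 is the base peak.
P(M+4) = C(4,2) × 0.518^2 × 0.482^2 = 6 × 0.268324 × 0.232324 = 0.374029 (base)
P(M) = C(4,0) × 0.518^4 × 0.482^0 = 1 × 0.07199777 × 1.0000 = 0.071998
Relative intensity = 0.071998 / 0.374029 × 100 = 19.2

19.2%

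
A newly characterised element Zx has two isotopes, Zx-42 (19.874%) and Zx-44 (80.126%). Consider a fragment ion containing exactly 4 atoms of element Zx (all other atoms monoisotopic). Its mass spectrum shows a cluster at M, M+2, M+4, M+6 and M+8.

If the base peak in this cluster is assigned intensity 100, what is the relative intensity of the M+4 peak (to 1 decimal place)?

36.9

Term probabilities: M 0.0016, M+2 0.0252, M+4 0.1521, M+6 0.4089, M+8 0.4122. Base peak = M+8.
P(M+8) = C(4,4) × 0.19874^0 × 0.80126^4 = 1 × 1.0000 × 0.41218658 = 0.412187 (base)
P(M+4) = C(4,2) × 0.19874^2 × 0.80126^2 = 6 × 0.03949759 × 0.64201759 = 0.152149
Relative intensity = 0.152149 / 0.412187 × 100 = 36.9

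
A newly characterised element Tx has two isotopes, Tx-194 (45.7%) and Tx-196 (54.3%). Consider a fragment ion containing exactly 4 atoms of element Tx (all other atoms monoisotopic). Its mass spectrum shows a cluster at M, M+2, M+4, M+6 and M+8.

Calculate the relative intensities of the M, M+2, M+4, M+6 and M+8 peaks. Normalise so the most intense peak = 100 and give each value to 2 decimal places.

11.81 : 56.11 : 100.00 : 79.21 : 23.53

The 4 Tx atoms are independent, so intensities follow the terms of (0.457 + 0.543)^4.
P(M) = 0.457^4 = 0.043618
P(M+2) = 4 × 0.457^3 × 0.543^1 = 0.207304
P(M+4) = 6 × 0.457^2 × 0.543^2 = 0.369474
P(M+6) = 4 × 0.457^1 × 0.543^3 = 0.292668
P(M+8) = 0.543^4 = 0.086936
The M+4 peak is largest (0.369474); scaling to 100 gives 11.81 : 56.11 : 100.00 : 79.21 : 23.53.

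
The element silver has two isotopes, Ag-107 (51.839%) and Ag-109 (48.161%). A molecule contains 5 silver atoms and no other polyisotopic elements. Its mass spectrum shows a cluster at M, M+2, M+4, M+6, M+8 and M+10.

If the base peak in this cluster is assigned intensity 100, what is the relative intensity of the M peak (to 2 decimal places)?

11.59

Binomial terms of (0.51839 + 0.48161)^5: M 0.0374, M+2 0.1739, M+4 0.3231, M+6 0.3002, M+8 0.1394, M+10 0.0259 → M+4 is the base peak.
P(M+4) = C(5,2) × 0.51839^3 × 0.48161^2 = 10 × 0.13930601 × 0.23194819 = 0.323118 (base)
P(M) = C(5,0) × 0.51839^5 × 0.48161^0 = 1 × 0.03743545 × 1.0000 = 0.037435
Relative intensity = 0.037435 / 0.323118 × 100 = 11.59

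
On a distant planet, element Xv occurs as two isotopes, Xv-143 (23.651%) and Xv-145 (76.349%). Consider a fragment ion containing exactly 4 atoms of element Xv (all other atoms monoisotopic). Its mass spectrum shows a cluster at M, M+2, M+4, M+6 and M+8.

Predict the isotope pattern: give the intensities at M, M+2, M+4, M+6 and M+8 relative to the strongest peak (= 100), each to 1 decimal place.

0.7 : 9.6 : 46.5 : 100.0 : 80.7

The 4 Xv atoms are independent, so intensities follow the terms of (0.23651 + 0.76349)^4.
P(M) = 0.23651^4 = 0.003129
P(M+2) = 4 × 0.23651^3 × 0.76349^1 = 0.040403
P(M+4) = 6 × 0.23651^2 × 0.76349^2 = 0.195640
P(M+6) = 4 × 0.23651^1 × 0.76349^3 = 0.421036
P(M+8) = 0.76349^4 = 0.339792
The M+6 peak is largest (0.421036); scaling to 100 gives 0.7 : 9.6 : 46.5 : 100.0 : 80.7.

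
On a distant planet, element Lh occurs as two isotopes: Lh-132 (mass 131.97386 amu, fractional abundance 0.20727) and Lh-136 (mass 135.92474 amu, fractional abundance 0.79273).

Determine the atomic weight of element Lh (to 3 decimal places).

Ar = Σ fᵢ·mᵢ = 0.20727 × 131.97386 + 0.79273 × 135.92474
= 27.354222 + 107.751619 = 135.105841 amu

135.106 amu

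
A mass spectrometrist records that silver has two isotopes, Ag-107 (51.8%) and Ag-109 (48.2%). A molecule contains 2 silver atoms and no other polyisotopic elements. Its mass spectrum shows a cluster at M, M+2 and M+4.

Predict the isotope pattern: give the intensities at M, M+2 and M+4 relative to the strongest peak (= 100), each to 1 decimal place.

53.7 : 100.0 : 46.5

The 2 Ag atoms are independent, so intensities follow the terms of (0.518 + 0.482)^2.
P(M) = 0.518^2 = 0.268324
P(M+2) = 2 × 0.518^1 × 0.482^1 = 0.499352
P(M+4) = 0.482^2 = 0.232324
The M+2 peak is largest (0.499352); scaling to 100 gives 53.7 : 100.0 : 46.5.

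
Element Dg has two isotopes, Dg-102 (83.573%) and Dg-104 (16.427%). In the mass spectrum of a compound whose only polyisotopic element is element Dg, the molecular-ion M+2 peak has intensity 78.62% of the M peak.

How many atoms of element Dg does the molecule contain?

4

For n independent Dg atoms, I(M+2)/I(M) = n · (abundance Dg-104) / (abundance Dg-102) = n · 0.16427/0.83573.
n = 0.7862 × 0.83573/0.16427 = 4.00 ≈ 4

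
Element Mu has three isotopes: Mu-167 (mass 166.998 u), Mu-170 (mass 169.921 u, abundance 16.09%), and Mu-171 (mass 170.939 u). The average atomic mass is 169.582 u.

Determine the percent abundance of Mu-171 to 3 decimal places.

53.633%

The remaining 83.91% is split between Mu-167 (fraction x) and Mu-171 (fraction 0.8391 − x).
Substituting: 166.998x + 170.939(0.8391 − x) = 142.2417111
(166.998 − 170.939)x = -1.1932038  ⇒  x = 0.30277, y = 0.53633
Mu-167: 30.277%, Mu-171: 53.633%.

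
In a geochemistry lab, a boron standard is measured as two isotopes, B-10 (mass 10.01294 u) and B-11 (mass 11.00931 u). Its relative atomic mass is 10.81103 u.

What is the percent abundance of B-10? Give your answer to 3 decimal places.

19.900%

With x = fraction of B-10 (so B-11 is 1 − x):
10.01294·x + 11.00931·(1 − x) = 10.81103
(10.01294 − 11.00931)·x = 10.81103 − 11.00931
x = -0.19828 / -0.99637 = 0.19900 → 19.900% B-10, 80.100% B-11.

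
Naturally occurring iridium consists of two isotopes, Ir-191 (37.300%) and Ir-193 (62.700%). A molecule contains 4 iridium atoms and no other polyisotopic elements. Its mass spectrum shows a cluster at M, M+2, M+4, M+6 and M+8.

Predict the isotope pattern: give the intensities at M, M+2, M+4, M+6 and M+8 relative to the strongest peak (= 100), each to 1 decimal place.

5.3 : 35.4 : 89.2 : 100.0 : 42.0

Expanding (0.37300 + 0.62700)^4:
P(M) = 0.37300^4 = 0.019357
P(M+2) = 4 × 0.37300^3 × 0.62700^1 = 0.130153
P(M+4) = 6 × 0.37300^2 × 0.62700^2 = 0.328174
P(M+6) = 4 × 0.37300^1 × 0.62700^3 = 0.367766
P(M+8) = 0.62700^4 = 0.154550
The M+6 peak is largest (0.367766); scaling to 100 gives 5.3 : 35.4 : 89.2 : 100.0 : 42.0.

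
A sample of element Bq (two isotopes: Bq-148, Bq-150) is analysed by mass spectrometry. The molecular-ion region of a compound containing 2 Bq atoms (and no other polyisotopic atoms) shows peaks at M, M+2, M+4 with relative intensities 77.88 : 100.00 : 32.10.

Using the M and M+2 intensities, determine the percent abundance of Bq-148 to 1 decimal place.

Let p = fractional abundance of Bq-148. I(M+2)/I(M) = [C(2,1)·p^1·(1−p)] / p^2 = 2·(1−p)/p = 100.00/77.88 = 1.2840
(1−p)/p = 1.2840/2 = 0.6420  ⇒  p = 1/(1 + 0.6420) = 0.6090
Bq-148: 60.9%, Bq-150: 39.1%.

60.9%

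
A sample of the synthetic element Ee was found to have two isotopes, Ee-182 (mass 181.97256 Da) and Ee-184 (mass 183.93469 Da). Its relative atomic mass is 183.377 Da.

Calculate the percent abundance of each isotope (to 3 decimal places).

With x = fraction of Ee-182 (so Ee-184 is 1 − x):
181.97256·x + 183.93469·(1 − x) = 183.377
(181.97256 − 183.93469)·x = 183.377 − 183.93469
x = -0.55769 / -1.96213 = 0.28423 → 28.423% Ee-182, 71.577% Ee-184.

Ee-182: 28.423%, Ee-184: 71.577%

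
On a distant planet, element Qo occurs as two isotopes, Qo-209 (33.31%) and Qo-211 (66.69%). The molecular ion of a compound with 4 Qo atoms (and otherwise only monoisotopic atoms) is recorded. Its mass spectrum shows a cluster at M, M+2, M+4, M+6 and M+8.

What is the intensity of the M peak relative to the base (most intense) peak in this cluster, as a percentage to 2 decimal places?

Term probabilities: M 0.0123, M+2 0.0986, M+4 0.2961, M+6 0.3952, M+8 0.1978. Base peak = M+6.
P(M+6) = C(4,3) × 0.3331^1 × 0.6669^3 = 4 × 0.3331 × 0.29660752 = 0.395200 (base)
P(M) = C(4,0) × 0.3331^4 × 0.6669^0 = 1 × 0.01231115 × 1.0000 = 0.012311
Relative intensity = 0.012311 / 0.395200 × 100 = 3.12

3.12%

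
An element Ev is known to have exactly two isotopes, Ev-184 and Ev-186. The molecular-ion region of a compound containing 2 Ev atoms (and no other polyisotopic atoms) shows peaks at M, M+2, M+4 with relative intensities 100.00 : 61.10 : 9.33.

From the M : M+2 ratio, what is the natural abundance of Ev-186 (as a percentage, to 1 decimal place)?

Let p = fractional abundance of Ev-184. I(M+2)/I(M) = [C(2,1)·p^1·(1−p)] / p^2 = 2·(1−p)/p = 61.10/100.00 = 0.6110
(1−p)/p = 0.6110/2 = 0.3055  ⇒  p = 1/(1 + 0.3055) = 0.7660
Ev-184: 76.6%, Ev-186: 23.4%.

23.4%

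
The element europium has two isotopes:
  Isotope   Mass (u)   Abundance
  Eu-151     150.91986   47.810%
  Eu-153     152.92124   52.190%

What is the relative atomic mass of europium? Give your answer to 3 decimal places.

151.964 u

Average mass = Σ (abundance × isotope mass) = 0.47810 × 150.91986 + 0.52190 × 152.92124
= 72.154785 + 79.809595 = 151.964380 u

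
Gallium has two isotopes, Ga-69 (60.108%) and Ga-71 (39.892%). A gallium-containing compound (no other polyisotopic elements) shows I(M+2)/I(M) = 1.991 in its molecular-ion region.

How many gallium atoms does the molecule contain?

For n independent Ga atoms, I(M+2)/I(M) = n · (abundance Ga-71) / (abundance Ga-69) = n · 0.39892/0.60108.
n = 1.991 × 0.60108/0.39892 = 3.00 ≈ 3

3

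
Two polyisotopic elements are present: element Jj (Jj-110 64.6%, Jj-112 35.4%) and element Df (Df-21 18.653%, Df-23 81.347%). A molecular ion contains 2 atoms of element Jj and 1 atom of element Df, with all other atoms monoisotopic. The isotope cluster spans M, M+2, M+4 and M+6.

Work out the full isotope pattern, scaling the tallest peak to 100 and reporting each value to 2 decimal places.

18.32 : 100.00 : 93.09 : 24.00

Element Jj pattern (n=2): 0.417316 : 0.457368 : 0.125316
Element Df pattern (n=1): 0.18653 : 0.81347
Convolve the two distributions (both contribute in 2-u steps):
  M: 0.417316×0.18653 = 0.077842
  M+2: 0.417316×0.81347 + 0.457368×0.18653 = 0.424787
  M+4: 0.457368×0.81347 + 0.125316×0.18653 = 0.395430
  M+6: 0.125316×0.81347 = 0.101941
Scale to base peak (0.424787) = 100: 18.32 : 100.00 : 93.09 : 24.00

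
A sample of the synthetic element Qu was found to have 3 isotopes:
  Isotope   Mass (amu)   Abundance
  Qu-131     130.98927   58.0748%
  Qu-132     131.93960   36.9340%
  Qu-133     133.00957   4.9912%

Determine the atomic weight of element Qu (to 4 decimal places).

131.4411 amu

The abundance-weighted mean is 0.580748 × 130.98927 + 0.369340 × 131.93960 + 0.049912 × 133.00957
= 76.071757 + 48.730572 + 6.638774 = 131.441103 amu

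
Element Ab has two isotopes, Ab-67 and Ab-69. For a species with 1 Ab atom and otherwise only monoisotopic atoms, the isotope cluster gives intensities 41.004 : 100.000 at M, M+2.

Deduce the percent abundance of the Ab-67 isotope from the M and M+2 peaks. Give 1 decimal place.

If p is the fraction of Ab that is Ab-67, then I(M+2)/I(M) = [C(1,1)·p^0·(1−p)] / p^1 = 1·(1−p)/p = 100.000/41.004 = 2.4388
(1−p)/p = 2.4388/1 = 2.4388  ⇒  p = 1/(1 + 2.4388) = 0.2908
Ab-67: 29.1%, Ab-69: 70.9%.

29.1%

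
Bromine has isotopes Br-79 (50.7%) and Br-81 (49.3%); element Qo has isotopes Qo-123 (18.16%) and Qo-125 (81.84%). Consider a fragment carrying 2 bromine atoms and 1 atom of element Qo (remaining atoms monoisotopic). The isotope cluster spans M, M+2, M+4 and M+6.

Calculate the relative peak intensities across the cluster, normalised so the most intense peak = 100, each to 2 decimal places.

10.30 : 66.44 : 100.00 : 43.88

Bromine pattern (n=2): 0.257049 : 0.499902 : 0.243049
Element Qo pattern (n=1): 0.1816 : 0.8184
Convolve the two distributions (both contribute in 2-u steps):
  M: 0.257049×0.1816 = 0.046680
  M+2: 0.257049×0.8184 + 0.499902×0.1816 = 0.301151
  M+4: 0.499902×0.8184 + 0.243049×0.1816 = 0.453257
  M+6: 0.243049×0.8184 = 0.198911
Scale to base peak (0.453257) = 100: 10.30 : 66.44 : 100.00 : 43.88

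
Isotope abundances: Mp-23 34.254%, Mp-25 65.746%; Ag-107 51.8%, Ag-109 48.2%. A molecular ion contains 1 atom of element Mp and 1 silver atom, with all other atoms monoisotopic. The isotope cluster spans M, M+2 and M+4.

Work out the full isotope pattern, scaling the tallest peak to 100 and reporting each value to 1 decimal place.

35.1 : 100.0 : 62.7

Element Mp pattern (n=1): 0.34254 : 0.65746
Silver pattern (n=1): 0.5180 : 0.4820
Convolve the two distributions (both contribute in 2-u steps):
  M: 0.34254×0.5180 = 0.177436
  M+2: 0.34254×0.4820 + 0.65746×0.5180 = 0.505669
  M+4: 0.65746×0.4820 = 0.316896
Scale to base peak (0.505669) = 100: 35.1 : 100.0 : 62.7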